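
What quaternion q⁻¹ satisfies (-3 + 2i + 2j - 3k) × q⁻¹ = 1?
-0.1154 - 0.0769i - 0.0769j + 0.1154k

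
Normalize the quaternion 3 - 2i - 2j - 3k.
0.5883 - 0.3922i - 0.3922j - 0.5883k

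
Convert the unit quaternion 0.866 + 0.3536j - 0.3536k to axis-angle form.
axis = (0, √2/2, -√2/2), θ = π/3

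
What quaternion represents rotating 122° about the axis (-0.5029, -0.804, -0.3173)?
0.4848 - 0.4398i - 0.7032j - 0.2775k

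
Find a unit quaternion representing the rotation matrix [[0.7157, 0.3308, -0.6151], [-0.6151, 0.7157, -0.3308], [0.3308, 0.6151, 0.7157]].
0.887 + 0.2666i - 0.2666j - 0.2666k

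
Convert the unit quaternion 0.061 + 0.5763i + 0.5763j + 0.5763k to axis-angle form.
axis = (√3/3, √3/3, √3/3), θ = 173°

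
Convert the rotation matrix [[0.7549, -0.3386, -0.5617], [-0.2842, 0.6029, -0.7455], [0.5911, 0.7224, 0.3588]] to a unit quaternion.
0.8241 + 0.4453i - 0.3497j + 0.0165k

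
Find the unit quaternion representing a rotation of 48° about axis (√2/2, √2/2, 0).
0.9135 + 0.2876i + 0.2876j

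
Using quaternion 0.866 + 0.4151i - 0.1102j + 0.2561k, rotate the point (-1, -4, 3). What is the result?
(1.361, -4.775, -1.16)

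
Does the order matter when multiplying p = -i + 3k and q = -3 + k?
Yes: pq = -3 + 3i + j - 9k ≠ -3 + 3i - j - 9k = qp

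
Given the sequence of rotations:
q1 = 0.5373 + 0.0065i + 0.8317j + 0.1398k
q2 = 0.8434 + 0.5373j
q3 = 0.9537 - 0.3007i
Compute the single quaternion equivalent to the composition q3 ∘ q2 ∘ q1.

q2 · q1 = 0.0063 + 0.0806i + 0.9901j + 0.1144k
q3 · q2 · q1 = 0.0302 + 0.075i + 0.9787j - 0.1886k
0.0302 + 0.075i + 0.9787j - 0.1886k


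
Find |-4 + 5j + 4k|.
√57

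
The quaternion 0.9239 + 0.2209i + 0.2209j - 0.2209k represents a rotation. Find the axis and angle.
axis = (√3/3, √3/3, -√3/3), θ = π/4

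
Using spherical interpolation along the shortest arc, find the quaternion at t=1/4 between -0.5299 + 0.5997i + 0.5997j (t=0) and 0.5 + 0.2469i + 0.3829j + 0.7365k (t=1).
-0.2943 + 0.6246i + 0.6734j + 0.2642k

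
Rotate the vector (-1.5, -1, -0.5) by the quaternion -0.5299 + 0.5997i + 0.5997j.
(-0.823, -1.677, -0.099)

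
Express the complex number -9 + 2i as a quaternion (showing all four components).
-9 + 2i + 0j + 0k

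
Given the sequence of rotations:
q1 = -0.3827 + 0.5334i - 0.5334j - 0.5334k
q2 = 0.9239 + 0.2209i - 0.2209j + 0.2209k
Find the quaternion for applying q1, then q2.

q2 · q1 = -0.4714 + 0.6439i - 0.1726j - 0.5773k
-0.4714 + 0.6439i - 0.1726j - 0.5773k


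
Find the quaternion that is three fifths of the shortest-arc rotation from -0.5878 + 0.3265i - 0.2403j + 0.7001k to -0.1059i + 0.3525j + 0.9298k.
-0.2729 + 0.0803i + 0.1256j + 0.9504k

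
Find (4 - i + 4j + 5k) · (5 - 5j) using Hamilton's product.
40 + 20i + 30k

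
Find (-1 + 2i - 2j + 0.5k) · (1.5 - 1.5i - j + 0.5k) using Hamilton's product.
-0.75 + 4i - 3.75j - 4.75k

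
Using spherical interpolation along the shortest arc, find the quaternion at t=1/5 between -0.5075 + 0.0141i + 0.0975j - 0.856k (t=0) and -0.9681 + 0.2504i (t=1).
-0.6688 + 0.0724i + 0.0837j - 0.7352k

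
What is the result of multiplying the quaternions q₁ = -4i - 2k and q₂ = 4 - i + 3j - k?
-6 - 10i - 2j - 20k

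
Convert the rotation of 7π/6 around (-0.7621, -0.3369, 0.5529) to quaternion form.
-0.2588 - 0.7361i - 0.3254j + 0.5341k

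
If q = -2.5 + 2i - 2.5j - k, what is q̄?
-2.5 - 2i + 2.5j + k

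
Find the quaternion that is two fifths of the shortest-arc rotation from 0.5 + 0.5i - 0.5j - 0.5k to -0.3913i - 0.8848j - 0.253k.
0.3525 + 0.1595i - 0.789j - 0.4773k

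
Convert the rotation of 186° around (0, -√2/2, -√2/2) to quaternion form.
-0.0523 - 0.7061j - 0.7061k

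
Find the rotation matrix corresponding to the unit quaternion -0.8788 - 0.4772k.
[[0.5446, -0.8387, 0], [0.8387, 0.5446, 0], [0, 0, 1]]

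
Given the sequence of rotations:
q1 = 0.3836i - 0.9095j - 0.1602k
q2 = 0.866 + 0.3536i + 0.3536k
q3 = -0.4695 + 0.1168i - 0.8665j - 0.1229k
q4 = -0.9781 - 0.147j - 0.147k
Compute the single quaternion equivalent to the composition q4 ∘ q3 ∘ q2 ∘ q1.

q2 · q1 = -0.079 + 0.6538i - 0.5953j - 0.4603k
q3 · q2 · q1 = -0.6117 + 0.0095i + 0.3214j + 0.7228k
q4 · q3 · q2 · q1 = 0.7518 - 0.0683i - 0.2258j - 0.6157k
0.7518 - 0.0683i - 0.2258j - 0.6157k


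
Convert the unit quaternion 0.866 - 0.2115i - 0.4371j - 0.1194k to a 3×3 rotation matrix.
[[0.5894, 0.3917, -0.7066], [-0.0219, 0.882, 0.4707], [0.8076, -0.2619, 0.5284]]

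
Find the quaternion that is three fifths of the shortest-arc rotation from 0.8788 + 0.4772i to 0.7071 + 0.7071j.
0.8594 + 0.2146i + 0.4641j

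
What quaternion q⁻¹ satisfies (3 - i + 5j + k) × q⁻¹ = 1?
0.0833 + 0.0278i - 0.1389j - 0.0278k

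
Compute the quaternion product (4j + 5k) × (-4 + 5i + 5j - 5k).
5 - 45i + 9j - 40k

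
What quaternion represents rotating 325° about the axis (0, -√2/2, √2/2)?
-0.9537 - 0.2126j + 0.2126k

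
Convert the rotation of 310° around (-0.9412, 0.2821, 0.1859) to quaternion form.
-0.9063 - 0.3978i + 0.1192j + 0.0786k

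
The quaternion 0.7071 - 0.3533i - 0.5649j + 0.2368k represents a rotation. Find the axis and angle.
axis = (-0.4996, -0.7989, 0.3349), θ = π/2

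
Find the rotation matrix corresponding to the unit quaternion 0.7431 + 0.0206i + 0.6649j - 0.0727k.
[[0.1052, 0.1354, 0.9852], [-0.0807, 0.9886, -0.1273], [-0.9912, -0.0661, 0.115]]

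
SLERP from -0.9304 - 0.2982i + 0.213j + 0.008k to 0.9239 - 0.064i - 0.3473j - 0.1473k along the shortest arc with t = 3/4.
-0.9406 - 0.028i + 0.3185j + 0.1139k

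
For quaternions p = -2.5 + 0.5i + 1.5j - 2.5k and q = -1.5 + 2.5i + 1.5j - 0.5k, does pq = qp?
No: pq = -1 - 4i - 12j + 2k ≠ -1 - 10i + 8k = qp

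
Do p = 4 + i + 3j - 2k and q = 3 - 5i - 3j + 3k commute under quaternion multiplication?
No: pq = 32 - 14i + 4j + 18k ≠ 32 - 20i - 10j - 6k = qp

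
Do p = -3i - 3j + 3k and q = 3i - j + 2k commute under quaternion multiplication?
No: pq = -3i + 15j + 12k ≠ 3i - 15j - 12k = qp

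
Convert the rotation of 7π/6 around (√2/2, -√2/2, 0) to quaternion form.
-0.2588 + 0.683i - 0.683j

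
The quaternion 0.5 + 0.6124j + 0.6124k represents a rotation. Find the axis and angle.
axis = (0, √2/2, √2/2), θ = 2π/3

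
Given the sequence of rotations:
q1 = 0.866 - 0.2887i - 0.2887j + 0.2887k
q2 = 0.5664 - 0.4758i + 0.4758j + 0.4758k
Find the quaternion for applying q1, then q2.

q2 · q1 = 0.3531 - 0.3008i + 0.2485j + 0.8503k
0.3531 - 0.3008i + 0.2485j + 0.8503k


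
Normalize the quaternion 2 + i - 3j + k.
0.5164 + 0.2582i - 0.7746j + 0.2582k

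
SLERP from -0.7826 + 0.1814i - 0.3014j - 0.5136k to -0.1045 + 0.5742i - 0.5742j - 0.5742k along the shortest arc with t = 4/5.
-0.2642 + 0.522i - 0.549j - 0.5969k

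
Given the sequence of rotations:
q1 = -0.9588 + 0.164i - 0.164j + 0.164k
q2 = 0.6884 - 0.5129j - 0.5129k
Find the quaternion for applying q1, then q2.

q2 · q1 = -0.66 - 0.0553i + 0.2948j + 0.6888k
-0.66 - 0.0553i + 0.2948j + 0.6888k


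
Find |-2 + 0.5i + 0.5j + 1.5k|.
2.598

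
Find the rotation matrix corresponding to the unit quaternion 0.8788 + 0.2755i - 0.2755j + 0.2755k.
[[0.6964, -0.636, -0.3324], [0.3324, 0.6964, -0.636], [0.636, 0.3324, 0.6964]]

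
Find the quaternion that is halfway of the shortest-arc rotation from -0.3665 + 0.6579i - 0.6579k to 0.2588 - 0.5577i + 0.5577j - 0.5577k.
-0.4226 + 0.8215i - 0.3769j - 0.0677k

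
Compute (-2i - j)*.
2i + j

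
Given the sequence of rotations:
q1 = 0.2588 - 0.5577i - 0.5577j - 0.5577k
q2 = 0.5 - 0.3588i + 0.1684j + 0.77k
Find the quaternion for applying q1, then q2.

q2 · q1 = 0.4526 - 0.0362i - 0.8648j + 0.2144k
0.4526 - 0.0362i - 0.8648j + 0.2144k


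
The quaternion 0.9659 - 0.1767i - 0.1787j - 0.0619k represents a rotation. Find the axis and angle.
axis = (-0.6827, -0.6904, -0.2392), θ = π/6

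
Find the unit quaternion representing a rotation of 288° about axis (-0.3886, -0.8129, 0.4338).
-0.809 - 0.2284i - 0.4778j + 0.255k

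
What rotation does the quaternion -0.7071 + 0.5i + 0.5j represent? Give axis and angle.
axis = (√2/2, √2/2, 0), θ = 3π/2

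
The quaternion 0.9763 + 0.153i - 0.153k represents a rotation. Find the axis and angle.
axis = (√2/2, 0, -√2/2), θ = 25°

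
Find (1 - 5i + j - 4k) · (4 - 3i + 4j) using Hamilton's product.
-15 - 7i + 20j - 33k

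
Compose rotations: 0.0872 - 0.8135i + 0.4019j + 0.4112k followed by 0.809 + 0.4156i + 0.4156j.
0.2416 - 0.451i + 0.1905j + 0.8378k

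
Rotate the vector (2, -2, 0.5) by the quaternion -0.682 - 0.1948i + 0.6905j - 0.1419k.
(0.494, -2.149, 1.84)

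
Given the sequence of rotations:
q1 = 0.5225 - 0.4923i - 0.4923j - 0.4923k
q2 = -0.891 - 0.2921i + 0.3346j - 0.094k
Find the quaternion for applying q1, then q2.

q2 · q1 = -0.4909 + 0.075i + 0.5159j + 0.698k
-0.4909 + 0.075i + 0.5159j + 0.698k


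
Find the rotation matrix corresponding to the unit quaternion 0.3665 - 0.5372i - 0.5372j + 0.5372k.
[[-0.1543, 0.1834, -0.9709], [0.9709, -0.1543, -0.1834], [-0.1834, -0.9709, -0.1543]]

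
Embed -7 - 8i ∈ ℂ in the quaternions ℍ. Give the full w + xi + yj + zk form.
-7 - 8i + 0j + 0k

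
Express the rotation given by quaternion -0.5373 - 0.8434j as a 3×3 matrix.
[[-0.4226, 0, 0.9063], [0, 1, 0], [-0.9063, 0, -0.4226]]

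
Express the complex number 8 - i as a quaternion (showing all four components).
8 - i + 0j + 0k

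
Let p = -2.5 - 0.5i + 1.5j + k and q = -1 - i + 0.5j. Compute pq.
1.25 + 2.5i - 3.75j + 0.25k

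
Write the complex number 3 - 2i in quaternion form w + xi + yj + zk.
3 - 2i + 0j + 0k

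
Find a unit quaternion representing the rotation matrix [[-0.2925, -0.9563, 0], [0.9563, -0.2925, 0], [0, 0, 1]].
0.5948 + 0.8039k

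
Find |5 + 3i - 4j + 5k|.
√75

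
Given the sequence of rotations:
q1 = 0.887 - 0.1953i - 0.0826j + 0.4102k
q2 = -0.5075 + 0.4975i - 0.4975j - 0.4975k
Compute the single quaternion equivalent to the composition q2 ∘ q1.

q2 · q1 = -0.19 + 0.2952i - 0.5063j - 0.7877k
-0.19 + 0.2952i - 0.5063j - 0.7877k


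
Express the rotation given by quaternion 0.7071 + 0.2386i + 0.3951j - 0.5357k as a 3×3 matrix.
[[0.1138, 0.9461, 0.3031], [-0.569, 0.3122, -0.7607], [-0.8144, -0.0859, 0.5739]]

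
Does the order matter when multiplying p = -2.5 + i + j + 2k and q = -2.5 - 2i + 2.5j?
Yes: pq = 5.75 - 2.5i - 12.75j - 0.5k ≠ 5.75 + 7.5i - 4.75j - 9.5k = qp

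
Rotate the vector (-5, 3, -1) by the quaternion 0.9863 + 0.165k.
(-5.704, 1.209, -1)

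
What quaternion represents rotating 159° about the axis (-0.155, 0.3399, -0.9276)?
0.1822 - 0.1524i + 0.3342j - 0.9121k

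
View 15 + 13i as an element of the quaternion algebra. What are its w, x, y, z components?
15 + 13i + 0j + 0k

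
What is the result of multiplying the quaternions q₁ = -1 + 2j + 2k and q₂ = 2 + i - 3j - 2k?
8 + i + 9j + 4k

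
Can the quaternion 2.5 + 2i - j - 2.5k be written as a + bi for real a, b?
No. The quaternion 2.5 + 2i - j - 2.5k has j-coefficient y = -1 and k-coefficient z = -2.5, not both zero, so it does not lie in the complex subalgebra spanned by 1 and i.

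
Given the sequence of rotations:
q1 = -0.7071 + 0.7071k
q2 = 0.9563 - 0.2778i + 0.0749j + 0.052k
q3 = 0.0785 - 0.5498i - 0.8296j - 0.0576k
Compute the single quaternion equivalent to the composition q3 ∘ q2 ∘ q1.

q2 · q1 = -0.713 + 0.2494i + 0.1435j + 0.6394k
q3 · q2 · q1 = 0.237 - 0.1106i + 0.9399j + 0.2193k
0.237 - 0.1106i + 0.9399j + 0.2193k


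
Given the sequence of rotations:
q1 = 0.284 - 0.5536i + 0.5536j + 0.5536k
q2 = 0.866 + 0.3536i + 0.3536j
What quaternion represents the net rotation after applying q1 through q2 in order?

q2 · q1 = 0.2459 - 0.1832i + 0.3841j + 0.8709k
0.2459 - 0.1832i + 0.3841j + 0.8709k


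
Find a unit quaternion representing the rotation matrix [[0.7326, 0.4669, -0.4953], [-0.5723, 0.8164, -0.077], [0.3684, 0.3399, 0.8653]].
0.9239 + 0.1128i - 0.2337j - 0.2812k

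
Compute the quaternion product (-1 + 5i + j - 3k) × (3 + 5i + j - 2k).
-35 + 11i - 3j - 7k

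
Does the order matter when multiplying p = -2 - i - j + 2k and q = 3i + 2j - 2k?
Yes: pq = 9 - 8i + 5k ≠ 9 - 4i - 8j + 3k = qp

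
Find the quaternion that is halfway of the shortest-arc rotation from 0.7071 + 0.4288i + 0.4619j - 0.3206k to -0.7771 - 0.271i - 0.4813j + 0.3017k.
0.7449 + 0.3512i + 0.4734j - 0.3123k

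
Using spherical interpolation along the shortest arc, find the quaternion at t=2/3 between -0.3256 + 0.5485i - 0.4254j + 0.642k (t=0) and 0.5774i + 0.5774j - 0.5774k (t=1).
-0.1398 - 0.2168i - 0.6351j + 0.7281k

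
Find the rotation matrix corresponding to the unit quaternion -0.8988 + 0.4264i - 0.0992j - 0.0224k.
[[0.9793, -0.1249, 0.1592], [-0.0443, 0.6354, 0.7709], [-0.1974, -0.7621, 0.6167]]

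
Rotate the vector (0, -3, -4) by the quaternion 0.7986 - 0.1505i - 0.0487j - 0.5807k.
(-3.214, -2.029, -3.248)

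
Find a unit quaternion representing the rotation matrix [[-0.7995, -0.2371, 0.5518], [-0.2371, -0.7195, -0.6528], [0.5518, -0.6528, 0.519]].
0.3166i - 0.3745j + 0.8715k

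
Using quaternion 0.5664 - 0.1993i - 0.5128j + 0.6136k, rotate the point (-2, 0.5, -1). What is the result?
(1.138, -1.312, -1.495)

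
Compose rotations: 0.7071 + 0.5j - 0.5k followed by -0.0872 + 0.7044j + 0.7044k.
-0.0617 - 0.7044i + 0.4545j + 0.5417k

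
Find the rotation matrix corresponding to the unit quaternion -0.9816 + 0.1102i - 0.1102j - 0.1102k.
[[0.9514, -0.2406, 0.1921], [0.1921, 0.9514, 0.2406], [-0.2406, -0.1921, 0.9514]]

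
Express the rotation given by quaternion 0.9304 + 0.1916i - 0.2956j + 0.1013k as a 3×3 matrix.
[[0.8047, -0.3018, -0.5112], [0.0752, 0.9061, -0.4164], [0.5889, 0.2966, 0.7518]]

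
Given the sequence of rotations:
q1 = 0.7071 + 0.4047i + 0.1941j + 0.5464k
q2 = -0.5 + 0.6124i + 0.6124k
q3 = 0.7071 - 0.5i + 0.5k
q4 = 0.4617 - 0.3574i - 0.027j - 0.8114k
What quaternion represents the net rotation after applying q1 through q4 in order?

q2 · q1 = -0.936 + 0.1118i - 0.1838j + 0.2787k
q3 · q2 · q1 = -0.7453 + 0.639i + 0.0653j - 0.179k
q4 · q3 · q2 · q1 = -0.2592 + 0.6192i - 0.5322j + 0.516k
-0.2592 + 0.6192i - 0.5322j + 0.516k


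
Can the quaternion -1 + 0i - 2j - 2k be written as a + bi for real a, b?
No. The quaternion -1 - 2j - 2k has j-coefficient y = -2 and k-coefficient z = -2, not both zero, so it does not lie in the complex subalgebra spanned by 1 and i.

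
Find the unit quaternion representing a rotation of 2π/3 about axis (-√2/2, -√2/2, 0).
0.5 - 0.6124i - 0.6124j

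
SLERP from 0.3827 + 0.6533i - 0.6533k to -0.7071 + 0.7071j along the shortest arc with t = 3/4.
0.7336 + 0.2162i - 0.607j - 0.2162k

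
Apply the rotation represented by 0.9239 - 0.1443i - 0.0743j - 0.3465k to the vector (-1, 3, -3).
(1.348, 1.819, -3.725)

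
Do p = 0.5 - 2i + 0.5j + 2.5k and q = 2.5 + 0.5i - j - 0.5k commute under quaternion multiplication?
No: pq = 4 - 2.5i + j + 7.75k ≠ 4 - 7i + 0.5j + 4.25k = qp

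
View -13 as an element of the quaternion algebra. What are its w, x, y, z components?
-13 + 0i + 0j + 0k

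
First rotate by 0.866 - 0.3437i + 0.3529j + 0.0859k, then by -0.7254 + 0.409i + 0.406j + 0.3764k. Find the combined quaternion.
-0.6632 + 0.5056i - 0.0689j + 0.5475k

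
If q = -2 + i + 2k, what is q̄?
-2 - i - 2k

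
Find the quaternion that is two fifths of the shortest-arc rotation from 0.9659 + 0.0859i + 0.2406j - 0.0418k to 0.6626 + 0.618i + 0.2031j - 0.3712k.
0.8974 + 0.3202i + 0.2399j - 0.1861k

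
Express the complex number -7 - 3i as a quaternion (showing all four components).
-7 - 3i + 0j + 0k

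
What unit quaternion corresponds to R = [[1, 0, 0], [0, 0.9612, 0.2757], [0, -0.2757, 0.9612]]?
0.9903 - 0.1392i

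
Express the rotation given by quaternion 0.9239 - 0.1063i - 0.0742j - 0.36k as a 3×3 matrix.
[[0.7298, 0.681, -0.0606], [-0.6494, 0.7182, 0.2498], [0.2136, -0.143, 0.9664]]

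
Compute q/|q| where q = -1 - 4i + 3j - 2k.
-0.1826 - 0.7303i + 0.5477j - 0.3651k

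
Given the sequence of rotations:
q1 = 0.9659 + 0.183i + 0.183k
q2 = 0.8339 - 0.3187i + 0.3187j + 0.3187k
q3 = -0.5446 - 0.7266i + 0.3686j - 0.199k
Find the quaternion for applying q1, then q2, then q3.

q2 · q1 = 0.8055 - 0.0969i + 0.4245j + 0.4021k
q3 · q2 · q1 = -0.5855 - 0.2998i + 0.3772j - 0.652k
-0.5855 - 0.2998i + 0.3772j - 0.652k


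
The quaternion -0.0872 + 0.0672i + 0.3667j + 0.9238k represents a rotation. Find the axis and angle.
axis = (0.0675, 0.3681, 0.9273), θ = 190°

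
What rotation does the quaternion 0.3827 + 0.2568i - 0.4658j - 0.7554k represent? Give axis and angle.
axis = (0.278, -0.5042, -0.8176), θ = 3π/4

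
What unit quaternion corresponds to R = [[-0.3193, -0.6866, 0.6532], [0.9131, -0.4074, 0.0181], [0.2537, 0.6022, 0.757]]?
0.5075 + 0.2877i + 0.1968j + 0.788k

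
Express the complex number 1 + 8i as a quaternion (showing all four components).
1 + 8i + 0j + 0k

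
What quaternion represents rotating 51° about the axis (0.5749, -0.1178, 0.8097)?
0.9026 + 0.2475i - 0.0507j + 0.3486k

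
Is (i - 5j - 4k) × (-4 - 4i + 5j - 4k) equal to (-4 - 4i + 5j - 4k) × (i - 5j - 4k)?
No: pq = 13 + 36i + 40j + k ≠ 13 - 44i + 31k = qp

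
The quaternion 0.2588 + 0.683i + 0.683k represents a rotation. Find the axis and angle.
axis = (√2/2, 0, √2/2), θ = 5π/6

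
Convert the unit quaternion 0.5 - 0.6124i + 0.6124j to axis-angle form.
axis = (-√2/2, √2/2, 0), θ = 2π/3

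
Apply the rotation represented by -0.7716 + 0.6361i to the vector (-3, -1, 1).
(-3, 0.791, 1.172)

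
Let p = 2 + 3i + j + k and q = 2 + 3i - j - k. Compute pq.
-3 + 12i + 6j - 6k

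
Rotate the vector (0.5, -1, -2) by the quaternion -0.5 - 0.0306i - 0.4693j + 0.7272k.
(-1.855, 1.137, -0.72)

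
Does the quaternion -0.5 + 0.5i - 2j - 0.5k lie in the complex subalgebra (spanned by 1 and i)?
No. The quaternion -0.5 + 0.5i - 2j - 0.5k has j-coefficient y = -2 and k-coefficient z = -0.5, not both zero, so it does not lie in the complex subalgebra spanned by 1 and i.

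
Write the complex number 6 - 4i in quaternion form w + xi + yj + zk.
6 - 4i + 0j + 0k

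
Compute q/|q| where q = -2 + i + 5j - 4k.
-0.2949 + 0.1474i + 0.7372j - 0.5898k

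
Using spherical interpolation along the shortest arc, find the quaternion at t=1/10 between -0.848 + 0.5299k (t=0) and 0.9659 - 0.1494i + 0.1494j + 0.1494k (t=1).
-0.8828 + 0.0164i - 0.0164j + 0.4691k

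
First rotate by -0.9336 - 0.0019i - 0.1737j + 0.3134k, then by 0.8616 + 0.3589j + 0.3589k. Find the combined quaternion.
-0.8545 + 0.1732i - 0.4854j - 0.0644k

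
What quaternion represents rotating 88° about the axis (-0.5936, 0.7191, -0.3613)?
0.7193 - 0.4123i + 0.4995j - 0.251k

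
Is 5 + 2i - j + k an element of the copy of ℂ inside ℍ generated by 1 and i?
No. The quaternion 5 + 2i - j + k has j-coefficient y = -1 and k-coefficient z = 1, not both zero, so it does not lie in the complex subalgebra spanned by 1 and i.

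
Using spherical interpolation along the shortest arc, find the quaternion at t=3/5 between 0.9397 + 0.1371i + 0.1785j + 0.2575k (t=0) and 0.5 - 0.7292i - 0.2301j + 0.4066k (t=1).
0.7987 - 0.4386i - 0.0733j + 0.4054k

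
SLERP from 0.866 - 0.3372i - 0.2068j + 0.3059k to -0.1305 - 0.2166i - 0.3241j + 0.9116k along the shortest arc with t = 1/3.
0.6214 - 0.3565i - 0.3005j + 0.6296k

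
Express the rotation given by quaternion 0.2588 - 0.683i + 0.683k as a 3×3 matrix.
[[0.067, -0.3535, -0.933], [0.3535, -0.866, 0.3535], [-0.933, -0.3535, 0.067]]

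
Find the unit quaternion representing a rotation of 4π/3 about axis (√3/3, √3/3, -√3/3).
-0.5 + 0.5i + 0.5j - 0.5k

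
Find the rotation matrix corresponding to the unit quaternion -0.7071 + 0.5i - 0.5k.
[[0.5, -0.7071, -0.5], [0.7071, 0, 0.7071], [-0.5, -0.7071, 0.5]]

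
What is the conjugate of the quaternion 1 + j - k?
1 - j + k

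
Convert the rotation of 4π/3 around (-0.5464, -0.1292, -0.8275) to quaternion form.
-0.5 - 0.4732i - 0.1119j - 0.7166k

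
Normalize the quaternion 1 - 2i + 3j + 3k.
0.2085 - 0.417i + 0.6255j + 0.6255k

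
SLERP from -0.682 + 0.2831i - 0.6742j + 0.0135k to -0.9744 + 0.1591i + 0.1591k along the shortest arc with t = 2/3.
-0.9375 + 0.2158i - 0.2464j + 0.1173k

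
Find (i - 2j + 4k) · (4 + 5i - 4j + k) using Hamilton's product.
-17 + 18i + 11j + 22k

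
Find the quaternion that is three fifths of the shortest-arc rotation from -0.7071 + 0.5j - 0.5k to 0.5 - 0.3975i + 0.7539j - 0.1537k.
-0.0063 - 0.3085i + 0.8639j - 0.3981k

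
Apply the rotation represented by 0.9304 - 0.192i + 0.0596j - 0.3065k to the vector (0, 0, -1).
(-0.229, -0.321, -0.919)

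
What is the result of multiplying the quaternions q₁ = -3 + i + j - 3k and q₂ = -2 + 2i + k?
7 - 7i - 9j + k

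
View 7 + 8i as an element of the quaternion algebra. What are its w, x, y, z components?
7 + 8i + 0j + 0k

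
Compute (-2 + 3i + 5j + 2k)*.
-2 - 3i - 5j - 2k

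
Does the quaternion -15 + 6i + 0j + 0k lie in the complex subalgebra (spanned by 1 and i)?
Yes. The quaternion -15 + 6i has j- and k-coefficients y = z = 0, so it lies in the complex subalgebra spanned by 1 and i.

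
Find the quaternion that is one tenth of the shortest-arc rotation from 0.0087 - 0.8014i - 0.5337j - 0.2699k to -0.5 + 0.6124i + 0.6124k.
0.0645 - 0.8079i - 0.492j - 0.318k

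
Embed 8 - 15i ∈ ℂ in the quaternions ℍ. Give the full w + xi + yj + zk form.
8 - 15i + 0j + 0k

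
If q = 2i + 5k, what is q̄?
-2i - 5k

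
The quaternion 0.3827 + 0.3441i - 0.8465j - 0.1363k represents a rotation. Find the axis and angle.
axis = (0.3725, -0.9162, -0.1475), θ = 3π/4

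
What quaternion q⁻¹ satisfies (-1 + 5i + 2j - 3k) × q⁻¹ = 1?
-0.0256 - 0.1282i - 0.0513j + 0.0769k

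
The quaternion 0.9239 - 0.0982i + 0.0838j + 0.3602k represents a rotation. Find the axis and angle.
axis = (-0.2566, 0.219, 0.9414), θ = π/4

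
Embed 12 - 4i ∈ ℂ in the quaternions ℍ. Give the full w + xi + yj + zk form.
12 - 4i + 0j + 0k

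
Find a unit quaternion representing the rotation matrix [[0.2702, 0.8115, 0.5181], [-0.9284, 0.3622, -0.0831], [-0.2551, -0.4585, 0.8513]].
0.788 - 0.1191i + 0.2453j - 0.552k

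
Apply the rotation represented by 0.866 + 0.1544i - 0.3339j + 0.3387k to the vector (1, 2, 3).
(-2.253, 0.448, 2.953)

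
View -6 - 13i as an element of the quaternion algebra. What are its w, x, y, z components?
-6 - 13i + 0j + 0k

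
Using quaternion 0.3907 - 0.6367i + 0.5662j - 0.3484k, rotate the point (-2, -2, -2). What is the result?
(-1.107, 1.888, 2.686)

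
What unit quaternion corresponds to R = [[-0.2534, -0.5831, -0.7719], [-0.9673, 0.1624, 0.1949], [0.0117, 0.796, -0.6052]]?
-0.2756 - 0.5453i + 0.7108j + 0.3485k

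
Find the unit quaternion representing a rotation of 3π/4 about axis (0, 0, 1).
0.3827 + 0.9239k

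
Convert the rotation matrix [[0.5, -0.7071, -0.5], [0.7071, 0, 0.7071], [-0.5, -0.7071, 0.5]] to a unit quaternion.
0.7071 - 0.5i + 0.5k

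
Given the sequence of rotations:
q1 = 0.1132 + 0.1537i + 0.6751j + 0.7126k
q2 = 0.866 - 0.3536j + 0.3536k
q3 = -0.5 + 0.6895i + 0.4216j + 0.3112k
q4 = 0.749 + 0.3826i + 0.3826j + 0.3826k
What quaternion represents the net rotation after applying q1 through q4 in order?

q2 · q1 = 0.0848 - 0.3576i + 0.599j + 0.7115k
q3 · q2 · q1 = -0.2698 + 0.3508i - 0.8656j + 0.2344k
q4 · q3 · q2 · q1 = -0.0948 + 0.5804i - 0.707j - 0.3931k
-0.0948 + 0.5804i - 0.707j - 0.3931k


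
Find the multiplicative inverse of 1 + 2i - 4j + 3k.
0.0333 - 0.0667i + 0.1333j - 0.1k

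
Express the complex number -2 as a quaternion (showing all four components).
-2 + 0i + 0j + 0k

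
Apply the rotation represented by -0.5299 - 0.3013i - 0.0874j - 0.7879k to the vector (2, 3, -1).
(-3.428, 0.688, 1.332)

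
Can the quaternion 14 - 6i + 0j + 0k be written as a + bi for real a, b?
Yes. The quaternion 14 - 6i has j- and k-coefficients y = z = 0, so it lies in the complex subalgebra spanned by 1 and i.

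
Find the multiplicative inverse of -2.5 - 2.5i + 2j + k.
-0.1429 + 0.1429i - 0.1143j - 0.0571k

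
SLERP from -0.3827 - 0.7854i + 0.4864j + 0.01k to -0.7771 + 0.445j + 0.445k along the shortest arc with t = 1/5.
-0.5126 - 0.6719i + 0.5222j + 0.1146k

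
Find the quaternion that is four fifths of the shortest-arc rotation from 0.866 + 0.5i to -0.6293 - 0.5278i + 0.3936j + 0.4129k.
0.7005 + 0.5392i - 0.3226j - 0.3384k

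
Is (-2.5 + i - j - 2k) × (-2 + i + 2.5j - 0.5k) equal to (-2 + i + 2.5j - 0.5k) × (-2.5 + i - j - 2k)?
No: pq = 5.5 + i - 5.75j + 8.75k ≠ 5.5 - 10i - 2.75j + 1.75k = qp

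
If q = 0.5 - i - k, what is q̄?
0.5 + i + k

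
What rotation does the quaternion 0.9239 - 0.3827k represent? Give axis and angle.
axis = (0, 0, -1), θ = π/4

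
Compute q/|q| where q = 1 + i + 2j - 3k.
0.2582 + 0.2582i + 0.5164j - 0.7746k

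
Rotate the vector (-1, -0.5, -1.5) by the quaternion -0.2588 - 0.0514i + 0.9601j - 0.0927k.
(1.665, -0.131, 0.843)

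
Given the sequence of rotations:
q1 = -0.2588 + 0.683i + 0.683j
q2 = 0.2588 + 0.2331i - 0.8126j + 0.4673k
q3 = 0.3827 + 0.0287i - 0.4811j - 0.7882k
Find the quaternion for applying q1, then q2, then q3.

q2 · q1 = 0.3288 - 0.2027i + 0.7062j + 0.5933k
q3 · q2 · q1 = 0.939 + 0.2031i + 0.2548j - 0.1094k
0.939 + 0.2031i + 0.2548j - 0.1094k


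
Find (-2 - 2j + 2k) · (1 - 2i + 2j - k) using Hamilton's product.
4 + 2i - 10j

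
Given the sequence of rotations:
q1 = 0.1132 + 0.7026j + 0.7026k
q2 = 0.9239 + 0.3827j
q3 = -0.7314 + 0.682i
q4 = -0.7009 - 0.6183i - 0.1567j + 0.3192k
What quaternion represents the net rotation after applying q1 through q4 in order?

q2 · q1 = -0.1643 + 0.2689i + 0.6925j + 0.6491k
q3 · q2 · q1 = -0.0632 - 0.3087i - 0.9492j - 0.0025k
q4 · q3 · q2 · q1 = -0.2945 + 0.5588i + 0.5751j + 0.5201k
-0.2945 + 0.5588i + 0.5751j + 0.5201k


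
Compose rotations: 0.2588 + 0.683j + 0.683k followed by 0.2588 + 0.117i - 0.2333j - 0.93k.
0.8615 + 0.5061i + 0.0365j + 0.016k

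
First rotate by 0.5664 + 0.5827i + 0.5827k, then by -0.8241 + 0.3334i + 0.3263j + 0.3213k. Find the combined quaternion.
-0.8483 - 0.1012i + 0.1778j - 0.4884k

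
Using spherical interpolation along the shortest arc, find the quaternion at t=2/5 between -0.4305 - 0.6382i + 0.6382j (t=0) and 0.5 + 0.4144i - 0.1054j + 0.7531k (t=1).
-0.5192 - 0.6188i + 0.4761j - 0.3477k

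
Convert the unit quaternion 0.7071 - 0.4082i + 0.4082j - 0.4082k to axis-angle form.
axis = (-√3/3, √3/3, -√3/3), θ = π/2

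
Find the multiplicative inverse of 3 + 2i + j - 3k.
0.1304 - 0.087i - 0.0435j + 0.1304k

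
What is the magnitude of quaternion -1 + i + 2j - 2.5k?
3.5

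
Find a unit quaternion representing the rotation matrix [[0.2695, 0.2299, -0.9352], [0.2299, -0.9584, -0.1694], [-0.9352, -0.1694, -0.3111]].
0.7967i + 0.1443j - 0.5869k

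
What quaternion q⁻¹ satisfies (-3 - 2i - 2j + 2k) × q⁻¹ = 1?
-0.1429 + 0.0952i + 0.0952j - 0.0952k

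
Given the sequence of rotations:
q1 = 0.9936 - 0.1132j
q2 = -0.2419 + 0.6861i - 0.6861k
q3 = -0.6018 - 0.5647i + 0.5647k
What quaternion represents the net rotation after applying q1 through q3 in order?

q2 · q1 = -0.2404 + 0.604i + 0.0274j - 0.7594k
q3 · q2 · q1 = 0.9146 - 0.2432i - 0.1042j + 0.3058k
0.9146 - 0.2432i - 0.1042j + 0.3058k


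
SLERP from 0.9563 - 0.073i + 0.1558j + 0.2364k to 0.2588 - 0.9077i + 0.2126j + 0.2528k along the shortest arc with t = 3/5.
0.646 - 0.6689i + 0.2242j + 0.2915k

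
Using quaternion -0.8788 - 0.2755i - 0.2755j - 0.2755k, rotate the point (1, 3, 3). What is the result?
(1.607, 1.728, 3.665)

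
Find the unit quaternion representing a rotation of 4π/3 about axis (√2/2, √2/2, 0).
-0.5 + 0.6124i + 0.6124j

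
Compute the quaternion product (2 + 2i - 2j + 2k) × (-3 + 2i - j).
-12 + 8j - 4k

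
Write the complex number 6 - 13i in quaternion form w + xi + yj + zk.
6 - 13i + 0j + 0k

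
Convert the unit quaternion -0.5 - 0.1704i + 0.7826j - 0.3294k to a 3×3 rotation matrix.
[[-0.4419, -0.5961, -0.6703], [0.0627, 0.7249, -0.686], [0.8949, -0.3452, -0.283]]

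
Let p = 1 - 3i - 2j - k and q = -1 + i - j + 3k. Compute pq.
3 - 3i + 9j + 9k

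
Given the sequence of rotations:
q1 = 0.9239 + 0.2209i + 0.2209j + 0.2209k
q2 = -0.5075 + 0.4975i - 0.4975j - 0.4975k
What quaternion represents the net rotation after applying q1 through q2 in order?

q2 · q1 = -0.359 + 0.3475i - 0.7915j - 0.352k
-0.359 + 0.3475i - 0.7915j - 0.352k


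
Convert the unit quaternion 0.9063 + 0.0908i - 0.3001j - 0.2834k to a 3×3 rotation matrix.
[[0.6592, 0.4592, -0.5954], [-0.5682, 0.8229, 0.0055], [0.4925, 0.3347, 0.8034]]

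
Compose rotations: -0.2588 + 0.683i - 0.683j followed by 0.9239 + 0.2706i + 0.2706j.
-0.2391 + 0.561i - 0.7011j - 0.3696k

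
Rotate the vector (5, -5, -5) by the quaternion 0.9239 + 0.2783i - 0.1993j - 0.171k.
(5.602, -3.837, -5.375)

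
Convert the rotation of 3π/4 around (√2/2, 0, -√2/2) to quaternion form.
0.3827 + 0.6533i - 0.6533k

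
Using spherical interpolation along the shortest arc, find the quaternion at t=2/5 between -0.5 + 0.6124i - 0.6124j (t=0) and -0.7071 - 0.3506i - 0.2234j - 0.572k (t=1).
-0.7273 + 0.2656i - 0.5605j - 0.2939k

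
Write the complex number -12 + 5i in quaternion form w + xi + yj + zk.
-12 + 5i + 0j + 0k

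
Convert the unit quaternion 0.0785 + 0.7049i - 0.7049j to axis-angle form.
axis = (√2/2, -√2/2, 0), θ = 171°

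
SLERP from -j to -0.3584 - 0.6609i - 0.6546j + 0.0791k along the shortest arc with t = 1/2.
-0.197 - 0.3633i - 0.9096j + 0.0435k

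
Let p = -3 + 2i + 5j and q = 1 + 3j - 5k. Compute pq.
-18 - 23i + 6j + 21k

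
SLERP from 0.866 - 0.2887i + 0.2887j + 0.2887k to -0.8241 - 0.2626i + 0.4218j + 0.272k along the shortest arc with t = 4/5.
0.9282 + 0.1565i - 0.2946j - 0.1647k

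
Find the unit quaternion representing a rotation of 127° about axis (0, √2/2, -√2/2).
0.4462 + 0.6328j - 0.6328k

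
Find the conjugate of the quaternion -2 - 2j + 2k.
-2 + 2j - 2k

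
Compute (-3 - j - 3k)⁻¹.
-0.1579 + 0.0526j + 0.1579k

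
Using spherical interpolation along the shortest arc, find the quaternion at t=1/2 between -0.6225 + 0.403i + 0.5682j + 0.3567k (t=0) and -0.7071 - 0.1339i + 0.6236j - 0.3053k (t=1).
-0.736 + 0.149i + 0.6597j + 0.0285k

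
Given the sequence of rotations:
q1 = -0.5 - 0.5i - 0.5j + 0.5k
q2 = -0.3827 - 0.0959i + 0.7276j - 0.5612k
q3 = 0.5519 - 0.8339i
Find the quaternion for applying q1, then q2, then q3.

q2 · q1 = 0.7878 + 0.3225i + 0.1561j + 0.501k
q3 · q2 · q1 = 0.7037 - 0.479i + 0.5039j + 0.1463k
0.7037 - 0.479i + 0.5039j + 0.1463k


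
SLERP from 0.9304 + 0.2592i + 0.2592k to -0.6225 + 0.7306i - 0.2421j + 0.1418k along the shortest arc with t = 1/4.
0.9818 - 0.0143i + 0.0771j + 0.1731k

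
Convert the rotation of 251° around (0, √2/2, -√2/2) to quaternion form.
-0.5807 + 0.5757j - 0.5757k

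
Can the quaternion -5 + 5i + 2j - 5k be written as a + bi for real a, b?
No. The quaternion -5 + 5i + 2j - 5k has j-coefficient y = 2 and k-coefficient z = -5, not both zero, so it does not lie in the complex subalgebra spanned by 1 and i.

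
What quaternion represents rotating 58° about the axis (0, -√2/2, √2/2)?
0.8746 - 0.3428j + 0.3428k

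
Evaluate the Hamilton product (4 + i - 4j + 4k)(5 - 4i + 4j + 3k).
28 - 39i - 23j + 20k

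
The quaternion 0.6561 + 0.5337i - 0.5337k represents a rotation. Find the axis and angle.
axis = (√2/2, 0, -√2/2), θ = 98°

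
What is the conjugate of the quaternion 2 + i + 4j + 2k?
2 - i - 4j - 2k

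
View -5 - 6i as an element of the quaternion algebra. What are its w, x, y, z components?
-5 - 6i + 0j + 0k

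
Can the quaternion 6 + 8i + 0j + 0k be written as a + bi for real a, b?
Yes. The quaternion 6 + 8i has j- and k-coefficients y = z = 0, so it lies in the complex subalgebra spanned by 1 and i.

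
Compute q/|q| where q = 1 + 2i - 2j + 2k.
0.2774 + 0.5547i - 0.5547j + 0.5547k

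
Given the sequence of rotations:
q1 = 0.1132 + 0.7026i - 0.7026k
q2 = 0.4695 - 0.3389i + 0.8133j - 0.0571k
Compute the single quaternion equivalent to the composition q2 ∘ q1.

q2 · q1 = 0.2511 - 0.2799i - 0.1862j - 0.9078k
0.2511 - 0.2799i - 0.1862j - 0.9078k


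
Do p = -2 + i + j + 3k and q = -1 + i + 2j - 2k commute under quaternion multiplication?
No: pq = 5 - 11i + 2k ≠ 5 + 5i - 10j = qp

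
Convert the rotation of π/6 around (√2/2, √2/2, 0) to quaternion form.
0.9659 + 0.183i + 0.183j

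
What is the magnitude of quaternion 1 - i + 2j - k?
√7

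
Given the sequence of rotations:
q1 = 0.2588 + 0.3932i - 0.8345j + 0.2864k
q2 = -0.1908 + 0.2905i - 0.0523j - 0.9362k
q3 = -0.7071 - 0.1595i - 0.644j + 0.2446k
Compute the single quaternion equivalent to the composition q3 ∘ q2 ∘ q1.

q2 · q1 = 0.0609 - 0.7961i - 0.3056j - 0.5188k
q3 · q2 · q1 = -0.2399 + 0.9621i - 0.1006j - 0.0822k
-0.2399 + 0.9621i - 0.1006j - 0.0822k


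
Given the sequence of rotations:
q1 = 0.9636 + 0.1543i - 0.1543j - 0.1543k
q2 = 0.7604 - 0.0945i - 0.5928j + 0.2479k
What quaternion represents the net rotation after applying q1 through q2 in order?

q2 · q1 = 0.6941 + 0.156i - 0.6649j + 0.2276k
0.6941 + 0.156i - 0.6649j + 0.2276k


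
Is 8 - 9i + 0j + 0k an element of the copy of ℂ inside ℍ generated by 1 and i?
Yes. The quaternion 8 - 9i has j- and k-coefficients y = z = 0, so it lies in the complex subalgebra spanned by 1 and i.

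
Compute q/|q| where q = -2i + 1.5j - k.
-0.7428i + 0.5571j - 0.3714k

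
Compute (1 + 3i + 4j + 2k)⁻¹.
0.0333 - 0.1i - 0.1333j - 0.0667k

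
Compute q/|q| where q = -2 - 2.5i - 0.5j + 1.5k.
-0.5601 - 0.7001i - 0.14j + 0.4201k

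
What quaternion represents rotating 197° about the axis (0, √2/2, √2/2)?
-0.1478 + 0.6993j + 0.6993k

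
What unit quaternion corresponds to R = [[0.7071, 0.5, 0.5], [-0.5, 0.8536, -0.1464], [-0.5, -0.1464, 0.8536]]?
0.9239 + 0.2706j - 0.2706k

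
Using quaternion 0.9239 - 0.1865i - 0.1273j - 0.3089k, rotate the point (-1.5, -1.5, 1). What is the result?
(-2.213, 0.099, 0.771)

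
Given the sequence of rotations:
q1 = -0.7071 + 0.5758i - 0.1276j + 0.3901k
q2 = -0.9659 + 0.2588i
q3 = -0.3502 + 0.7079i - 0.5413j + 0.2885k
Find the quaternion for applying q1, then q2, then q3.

q2 · q1 = 0.534 - 0.7392i + 0.0223j - 0.4098k
q3 · q2 · q1 = 0.4666 + 0.8523i - 0.22j - 0.0868k
0.4666 + 0.8523i - 0.22j - 0.0868k


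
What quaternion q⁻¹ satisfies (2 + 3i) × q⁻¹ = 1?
0.1538 - 0.2308i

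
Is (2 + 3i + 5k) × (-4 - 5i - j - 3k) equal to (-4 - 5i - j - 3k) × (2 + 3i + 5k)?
No: pq = 22 - 17i - 18j - 29k ≠ 22 - 27i + 14j - 23k = qp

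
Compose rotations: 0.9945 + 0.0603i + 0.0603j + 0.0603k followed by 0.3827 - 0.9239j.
0.4363 - 0.0326i - 0.8957j + 0.0788k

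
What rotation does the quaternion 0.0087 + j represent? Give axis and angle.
axis = (0, 1, 0), θ = 179°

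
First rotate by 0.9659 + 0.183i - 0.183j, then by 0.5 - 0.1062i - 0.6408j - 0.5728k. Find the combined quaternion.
0.3851 - 0.1159i - 0.8153j - 0.4166k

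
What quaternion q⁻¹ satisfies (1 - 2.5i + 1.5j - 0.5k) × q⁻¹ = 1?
0.1026 + 0.2564i - 0.1538j + 0.0513k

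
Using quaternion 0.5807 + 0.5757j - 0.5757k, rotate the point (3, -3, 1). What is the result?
(-2.314, -3.68, 0.32)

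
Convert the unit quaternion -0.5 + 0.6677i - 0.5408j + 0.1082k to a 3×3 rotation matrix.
[[0.3917, -0.614, 0.6853], [-0.8304, 0.0849, 0.5507], [-0.3963, -0.7847, -0.4766]]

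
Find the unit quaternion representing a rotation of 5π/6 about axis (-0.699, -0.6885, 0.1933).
0.2588 - 0.6752i - 0.665j + 0.1867k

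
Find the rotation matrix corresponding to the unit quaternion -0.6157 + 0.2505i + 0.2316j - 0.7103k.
[[-0.1163, -0.7586, -0.6411], [0.9907, -0.1346, -0.0205], [-0.0707, -0.6375, 0.7672]]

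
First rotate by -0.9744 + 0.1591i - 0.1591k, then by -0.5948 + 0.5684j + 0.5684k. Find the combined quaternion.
0.67 - 0.1851i - 0.4634j - 0.5496k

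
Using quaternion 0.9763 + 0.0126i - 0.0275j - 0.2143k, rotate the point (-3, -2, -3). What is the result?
(-3.378, -0.52, -3.212)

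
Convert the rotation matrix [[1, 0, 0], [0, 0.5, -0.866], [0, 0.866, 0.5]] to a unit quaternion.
0.866 + 0.5i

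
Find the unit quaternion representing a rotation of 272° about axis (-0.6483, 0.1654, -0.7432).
-0.7193 - 0.4503i + 0.1149j - 0.5163k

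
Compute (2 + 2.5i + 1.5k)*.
2 - 2.5i - 1.5k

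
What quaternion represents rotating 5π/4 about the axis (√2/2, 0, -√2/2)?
-0.3827 + 0.6533i - 0.6533k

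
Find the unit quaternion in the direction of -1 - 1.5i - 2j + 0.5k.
-0.3651 - 0.5477i - 0.7303j + 0.1826k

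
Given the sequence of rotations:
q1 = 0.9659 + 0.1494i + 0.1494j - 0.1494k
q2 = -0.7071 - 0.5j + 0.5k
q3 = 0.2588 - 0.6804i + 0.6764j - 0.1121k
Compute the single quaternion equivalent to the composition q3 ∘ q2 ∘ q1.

q2 · q1 = -0.5336 - 0.1056i - 0.5139j + 0.6633k
q3 · q2 · q1 = 0.212 + 0.7268i - 0.0308j + 0.6526k
0.212 + 0.7268i - 0.0308j + 0.6526k


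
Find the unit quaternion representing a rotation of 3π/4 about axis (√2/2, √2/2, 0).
0.3827 + 0.6533i + 0.6533j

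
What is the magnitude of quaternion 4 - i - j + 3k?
√27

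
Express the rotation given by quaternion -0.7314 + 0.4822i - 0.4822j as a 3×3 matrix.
[[0.535, -0.465, 0.7054], [-0.465, 0.535, 0.7054], [-0.7054, -0.7054, 0.0699]]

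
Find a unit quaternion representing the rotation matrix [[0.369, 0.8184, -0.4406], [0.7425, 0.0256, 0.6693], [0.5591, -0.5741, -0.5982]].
-0.4462 + 0.6967i + 0.5601j + 0.0425k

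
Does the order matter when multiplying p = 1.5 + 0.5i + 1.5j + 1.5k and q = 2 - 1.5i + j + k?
Yes: pq = 0.75 - 1.25i + 1.75j + 7.25k ≠ 0.75 - 1.25i + 7.25j + 1.75k = qp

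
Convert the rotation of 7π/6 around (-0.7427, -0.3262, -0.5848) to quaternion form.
-0.2588 - 0.7174i - 0.3151j - 0.5649k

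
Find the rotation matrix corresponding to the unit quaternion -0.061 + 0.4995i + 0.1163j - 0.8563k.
[[-0.4936, 0.0117, -0.8696], [0.2207, -0.9655, -0.1382], [-0.8413, -0.2601, 0.4739]]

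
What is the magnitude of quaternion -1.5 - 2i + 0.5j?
2.55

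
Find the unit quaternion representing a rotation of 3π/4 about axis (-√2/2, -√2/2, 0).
0.3827 - 0.6533i - 0.6533j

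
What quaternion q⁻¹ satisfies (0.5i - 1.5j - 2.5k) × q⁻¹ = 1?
-0.0571i + 0.1714j + 0.2857k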